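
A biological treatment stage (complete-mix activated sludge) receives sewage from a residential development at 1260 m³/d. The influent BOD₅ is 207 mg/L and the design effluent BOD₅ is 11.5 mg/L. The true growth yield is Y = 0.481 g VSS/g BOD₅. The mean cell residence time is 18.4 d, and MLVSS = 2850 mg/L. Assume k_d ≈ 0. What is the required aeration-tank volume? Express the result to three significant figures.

V ≈ 765 m³

Biomass mass balance (decay neglected): V·X = Y·Q·(S₀ − S)·θ_c, so V = 0.481 × 1260 × (207 − 11.5) × 18.4 / 2850 = 765.0 m³.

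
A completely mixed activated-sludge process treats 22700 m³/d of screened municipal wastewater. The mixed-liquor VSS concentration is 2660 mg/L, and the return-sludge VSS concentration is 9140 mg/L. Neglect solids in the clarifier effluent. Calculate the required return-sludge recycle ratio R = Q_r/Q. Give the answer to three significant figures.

R ≈ 0.410

R = Q_r/Q = X/(X_r − X) = 2660 / (9140 − 2660) = 0.4105.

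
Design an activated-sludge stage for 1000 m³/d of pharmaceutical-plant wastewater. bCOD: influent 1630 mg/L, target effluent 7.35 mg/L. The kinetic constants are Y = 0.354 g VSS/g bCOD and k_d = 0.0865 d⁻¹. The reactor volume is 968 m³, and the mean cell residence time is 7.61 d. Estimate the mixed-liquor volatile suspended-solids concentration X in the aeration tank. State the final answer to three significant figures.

X = Y·Q·ΔS·θ_c / [V·(1 + k_d θ_c)] = 0.354 × 1000 × (1630 − 7.35) × 7.61 / [968 × (1 + 0.0865 × 7.61)] = 2723 mg/L.

X ≈ 2720 mg/L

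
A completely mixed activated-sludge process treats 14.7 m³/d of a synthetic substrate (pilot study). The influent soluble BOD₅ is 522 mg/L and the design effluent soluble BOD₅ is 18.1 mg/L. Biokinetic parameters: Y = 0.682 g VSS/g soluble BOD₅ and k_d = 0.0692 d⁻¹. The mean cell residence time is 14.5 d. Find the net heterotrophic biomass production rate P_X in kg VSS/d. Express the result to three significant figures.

Observed yield with endogenous decay: Y_obs = Y / (1 + k_d·θ_c) = 0.682 / (1 + 0.0692 × 14.5) = 0.682 / 2.003 = 0.3404 g VSS/g soluble BOD₅.
Substrate removed = Q·(S₀ − S) = 14.7 m³/d × (522 − 18.1) g/m³ = 7.41×10^3 g/d = 7.407 kg/d.
P_X = Y_obs · Q(S₀ − S) = 0.3404 × 7.407 = 2.522 kg VSS/d.

P_X ≈ 2.52 kg VSS/d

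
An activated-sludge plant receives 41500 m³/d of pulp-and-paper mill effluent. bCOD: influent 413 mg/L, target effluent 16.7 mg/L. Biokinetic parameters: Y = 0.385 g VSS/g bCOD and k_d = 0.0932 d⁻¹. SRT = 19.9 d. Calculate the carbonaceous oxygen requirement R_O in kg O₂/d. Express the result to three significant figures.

Y_obs = Y / (1 + k_d θ_c) = 0.385 / (1 + 0.0932 × 19.9) = 0.385 / 2.855 = 0.1349.
Substrate removed = Q·(S₀ − S) = 41500 m³/d × (413 − 16.7) g/m³ = 1.64×10^7 g/d = 16446 kg/d.
Net sludge production P_X = 0.1349 × 16446 = 2218 kg VSS/d.
R_O = Q·(S₀ − S) − 1.42·P_X = 16446 − 1.42 × 2218 = 13297 kg O₂/d.

R_O ≈ 13300 kg O₂/d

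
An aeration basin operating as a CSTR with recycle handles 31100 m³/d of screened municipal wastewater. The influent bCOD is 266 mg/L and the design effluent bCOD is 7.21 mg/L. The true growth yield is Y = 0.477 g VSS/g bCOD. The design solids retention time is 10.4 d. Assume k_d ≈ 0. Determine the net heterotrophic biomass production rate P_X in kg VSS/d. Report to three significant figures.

P_X ≈ 3840 kg VSS/d

No decay correction is needed, so Y_obs = Y = 0.477.
Mass of bCOD removed per day: Q(S₀ − S) = 31100 × 258.8 g/m³ = 8048 kg/d.
So the net sludge growth is P_X = 0.4770 × 8048 = 3839 kg VSS/d.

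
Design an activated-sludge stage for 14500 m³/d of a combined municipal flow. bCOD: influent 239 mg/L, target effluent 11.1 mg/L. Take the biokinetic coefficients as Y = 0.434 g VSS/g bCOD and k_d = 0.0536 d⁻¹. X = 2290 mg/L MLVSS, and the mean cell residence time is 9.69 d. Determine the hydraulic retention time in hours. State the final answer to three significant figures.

τ ≈ 6.61 h

From the SRT design equation V = Y Q (S₀−S) θ_c / [X (1 + k_d θ_c)] = 0.434 × 14500 × (239 − 11.1) × 9.69 / [2290 × (1 + 0.0536 × 9.69)] = 1.39×10^7 / 3479 = 3994 m³.
Hydraulic retention time τ = V/Q = 3994 / 14500 = 0.2755 d = 6.611 h.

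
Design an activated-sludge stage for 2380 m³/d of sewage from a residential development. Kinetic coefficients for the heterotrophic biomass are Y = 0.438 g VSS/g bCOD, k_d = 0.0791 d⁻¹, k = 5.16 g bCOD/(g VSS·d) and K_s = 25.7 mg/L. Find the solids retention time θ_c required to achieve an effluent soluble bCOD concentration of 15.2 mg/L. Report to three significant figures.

θ_c ≈ 1.31 d

Specific growth rate at S = 15.2 mg/L: μ = YkS/(K_s+S) = 0.438·5.16·15.2/(25.7+15.2) = 0.8399 d⁻¹.
1/θ_c = 0.8399 − 0.0791 = 0.7608 d⁻¹, so θ_c = 1.314 d.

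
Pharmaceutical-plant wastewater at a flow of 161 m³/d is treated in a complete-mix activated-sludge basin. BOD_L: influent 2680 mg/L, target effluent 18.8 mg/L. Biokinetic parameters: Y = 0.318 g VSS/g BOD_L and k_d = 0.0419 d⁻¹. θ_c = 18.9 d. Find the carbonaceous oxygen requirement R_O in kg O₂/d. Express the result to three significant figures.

R_O ≈ 320 kg O₂/d

Y_obs = Y / (1 + k_d θ_c) = 0.318 / (1 + 0.0419 × 18.9) = 0.318 / 1.792 = 0.1775.
ΔS = 2680 − 18.8 = 2661 mg/L, so the substrate removal rate is 161 × 2661/1000 = 428.5 kg BOD_L/d.
Biomass synthesised: P_X = Y_obs × 428.5 = 76.04 kg VSS/d.
Carbonaceous O₂ demand = substrate oxidised − cell-mass equivalent = 428.5 − 1.42 × 76.04 = 320.5 kg O₂/d.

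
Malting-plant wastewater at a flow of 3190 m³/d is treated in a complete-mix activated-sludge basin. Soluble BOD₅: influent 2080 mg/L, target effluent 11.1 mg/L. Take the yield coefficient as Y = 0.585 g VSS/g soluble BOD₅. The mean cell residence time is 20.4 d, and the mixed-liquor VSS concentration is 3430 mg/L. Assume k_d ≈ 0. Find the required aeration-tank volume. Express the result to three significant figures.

V ≈ 23000 m³

Biomass mass balance (decay neglected): V·X = Y·Q·(S₀ − S)·θ_c, so V = 0.585 × 3190 × (2080 − 11.1) × 20.4 / 3430 = 22963 m³.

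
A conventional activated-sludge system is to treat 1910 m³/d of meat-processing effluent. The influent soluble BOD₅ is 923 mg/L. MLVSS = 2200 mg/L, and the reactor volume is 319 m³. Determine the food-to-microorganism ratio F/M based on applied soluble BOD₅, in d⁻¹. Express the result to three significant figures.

F/M = applied load / biomass = Q·S₀/(V·X) = 1910 × 923 / (319.0 × 2200) = 2.512 d⁻¹.

F/M ≈ 2.51 d⁻¹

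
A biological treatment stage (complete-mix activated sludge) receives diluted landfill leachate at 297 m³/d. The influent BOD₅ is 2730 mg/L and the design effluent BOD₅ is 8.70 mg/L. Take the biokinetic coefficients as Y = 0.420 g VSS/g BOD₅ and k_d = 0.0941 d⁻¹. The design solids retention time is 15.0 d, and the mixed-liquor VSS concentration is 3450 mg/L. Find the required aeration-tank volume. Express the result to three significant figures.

V ≈ 612 m³

From the SRT design equation V = Y Q (S₀−S) θ_c / [X (1 + k_d θ_c)] = 0.420 × 297 × (2730 − 8.70) × 15.0 / [3450 × (1 + 0.0941 × 15.0)] = 5.09×10^6 / 8320 = 612.0 m³.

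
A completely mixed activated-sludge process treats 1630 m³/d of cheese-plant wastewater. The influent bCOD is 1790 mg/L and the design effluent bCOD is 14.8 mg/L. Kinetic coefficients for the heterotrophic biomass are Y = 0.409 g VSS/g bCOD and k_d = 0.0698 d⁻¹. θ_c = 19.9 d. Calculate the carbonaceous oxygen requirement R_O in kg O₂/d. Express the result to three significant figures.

Correct the yield for decay: Y_obs = Y/(1 + k_d θ_c) = 0.409 / (1 + 0.0698 × 19.9) = 0.409 / 2.389 = 0.1712.
ΔS = 1790 − 14.8 = 1775 mg/L, so the substrate removal rate is 1630 × 1775/1000 = 2894 kg bCOD/d.
Biomass synthesised: P_X = Y_obs × 2894 = 495.4 kg VSS/d.
R_O = Q·ΔS − 1.42 P_X = 2894 − 703.4 = 2190 kg O₂/d.

R_O ≈ 2190 kg O₂/d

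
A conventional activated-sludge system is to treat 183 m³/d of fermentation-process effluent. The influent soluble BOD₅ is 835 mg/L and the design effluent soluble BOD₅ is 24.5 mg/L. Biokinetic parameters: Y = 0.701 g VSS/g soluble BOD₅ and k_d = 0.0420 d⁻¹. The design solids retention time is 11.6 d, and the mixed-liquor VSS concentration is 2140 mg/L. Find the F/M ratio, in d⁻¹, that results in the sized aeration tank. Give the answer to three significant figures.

F/M ≈ 0.188 d⁻¹

Rearranging the biomass balance for a CMAS with decay, V = Y·Q·ΔS·θ_c / [X·(1+k_d θ_c)] = 0.701 × 183 × (835 − 24.5) × 11.6 / [2140 × (1 + 0.0420 × 11.6)] = 1.21×10^6 / 3183 = 379.0 m³.
Food-to-microorganism ratio F/M = Q S₀ / (V X) = 183 × 835 / (379.0 × 2140) = 0.1884 d⁻¹.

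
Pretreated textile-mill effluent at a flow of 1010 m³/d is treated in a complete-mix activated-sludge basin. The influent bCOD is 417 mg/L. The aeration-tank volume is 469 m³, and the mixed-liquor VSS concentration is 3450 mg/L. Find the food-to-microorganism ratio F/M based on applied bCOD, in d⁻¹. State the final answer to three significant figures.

F/M ≈ 0.260 d⁻¹

F/M = Q·S₀ / (V·X) = 1010 × 417 / (469.0 × 3450) = 0.2603 g bCOD·(g VSS·d)⁻¹.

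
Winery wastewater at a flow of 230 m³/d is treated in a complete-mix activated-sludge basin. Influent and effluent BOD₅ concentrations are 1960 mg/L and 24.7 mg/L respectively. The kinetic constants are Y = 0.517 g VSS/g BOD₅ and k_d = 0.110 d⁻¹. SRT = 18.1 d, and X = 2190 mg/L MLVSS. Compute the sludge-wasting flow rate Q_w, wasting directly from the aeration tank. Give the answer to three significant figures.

Q_w ≈ 35.1 m³/d

From the SRT design equation V = Y Q (S₀−S) θ_c / [X (1 + k_d θ_c)] = 0.517 × 230 × (1960 − 24.7) × 18.1 / [2190 × (1 + 0.110 × 18.1)] = 4.17×10^6 / 6550 = 635.9 m³.
For wasting at MLVSS concentration, Q_w = V/θ_c = 635.9/18.1 = 35.13 m³/d.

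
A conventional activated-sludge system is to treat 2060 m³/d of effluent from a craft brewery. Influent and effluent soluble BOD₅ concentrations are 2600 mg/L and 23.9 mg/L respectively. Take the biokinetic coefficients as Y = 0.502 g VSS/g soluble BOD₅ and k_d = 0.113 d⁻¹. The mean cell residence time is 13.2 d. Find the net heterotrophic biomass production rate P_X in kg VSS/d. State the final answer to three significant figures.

P_X ≈ 1070 kg VSS/d

Observed yield with endogenous decay: Y_obs = Y / (1 + k_d·θ_c) = 0.502 / (1 + 0.113 × 13.2) = 0.502 / 2.492 = 0.2015 g VSS/g soluble BOD₅.
Substrate removed = Q·(S₀ − S) = 2060 m³/d × (2600 − 23.9) g/m³ = 5.31×10^6 g/d = 5307 kg/d.
So the net sludge growth is P_X = 0.2015 × 5307 = 1069 kg VSS/d.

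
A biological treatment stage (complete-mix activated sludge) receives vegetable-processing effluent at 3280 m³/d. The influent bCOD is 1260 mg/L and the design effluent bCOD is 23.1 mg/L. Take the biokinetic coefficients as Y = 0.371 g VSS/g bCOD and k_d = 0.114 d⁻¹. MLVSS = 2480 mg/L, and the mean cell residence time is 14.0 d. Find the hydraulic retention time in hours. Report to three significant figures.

Steady-state biomass mass balance: V·X·(1 + k_d·θ_c) = Y·Q·(S₀ − S)·θ_c, so V = 0.371 × 3280 × (1260 − 23.1) × 14.0 / [2480 × (1 + 0.114 × 14.0)] = 2.11×10^7 / 6438 = 3273 m³.
HRT = V/Q = 3273 m³ / 3280 m³·d⁻¹ = 0.9979 d × 24 = 23.95 h.

τ ≈ 23.9 h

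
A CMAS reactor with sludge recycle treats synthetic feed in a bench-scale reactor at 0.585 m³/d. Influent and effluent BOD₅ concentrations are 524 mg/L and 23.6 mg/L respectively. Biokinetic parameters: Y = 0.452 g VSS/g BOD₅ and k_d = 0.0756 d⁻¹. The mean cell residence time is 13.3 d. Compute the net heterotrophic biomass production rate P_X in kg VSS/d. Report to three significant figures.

P_X ≈ 0.0660 kg VSS/d

The observed yield is Y_obs = Y/(1 + k_d·θ_c) = 0.452 / (1 + 0.0756 × 13.3) = 0.452 / 2.005 = 0.2254 g VSS per g BOD₅ removed.
Mass of BOD₅ removed per day: Q(S₀ − S) = 0.585 × 500.4 g/m³ = 0.2927 kg/d.
So the net sludge growth is P_X = 0.2254 × 0.2927 = 0.06598 kg VSS/d.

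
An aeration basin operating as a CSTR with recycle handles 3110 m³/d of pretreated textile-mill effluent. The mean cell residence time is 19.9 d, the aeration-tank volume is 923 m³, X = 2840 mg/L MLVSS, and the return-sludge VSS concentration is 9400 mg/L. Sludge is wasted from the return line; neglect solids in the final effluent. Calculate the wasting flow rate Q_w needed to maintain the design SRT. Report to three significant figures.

θ_c = V·X/(Q_w·X_r) when wasting from the recycle, so Q_w = V·X/(θ_c·X_r) = 923.0 × 2840 / (19.9 × 9400) = 14.01 m³/d.

Q_w ≈ 14.0 m³/d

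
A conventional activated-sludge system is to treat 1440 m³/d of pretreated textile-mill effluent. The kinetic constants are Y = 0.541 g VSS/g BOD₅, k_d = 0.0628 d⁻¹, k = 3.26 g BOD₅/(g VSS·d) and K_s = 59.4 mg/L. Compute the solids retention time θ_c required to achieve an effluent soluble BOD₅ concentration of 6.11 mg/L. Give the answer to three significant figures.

θ_c ≈ 9.83 d

Specific growth rate at S = 6.11 mg/L: μ = YkS/(K_s+S) = 0.541·3.26·6.11/(59.4+6.11) = 0.1645 d⁻¹.
θ_c = 1/(μ − k_d) = 1/(0.1645 − 0.0628) = 1/0.1017 = 9.833 d.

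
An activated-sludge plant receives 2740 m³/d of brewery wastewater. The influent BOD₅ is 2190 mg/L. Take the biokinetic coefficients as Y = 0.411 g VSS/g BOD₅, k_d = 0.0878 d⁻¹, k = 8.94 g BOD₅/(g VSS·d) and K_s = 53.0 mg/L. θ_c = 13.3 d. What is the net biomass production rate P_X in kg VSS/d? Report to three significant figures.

For a completely mixed reactor with recycle the Lawrence–McCarty relation gives S = K_s·(1 + k_d·θ_c) / [θ_c·(Y·k − k_d) − 1] = 53.0 × (1 + 0.0878 × 13.3) / [13.3 × (0.411 × 8.94 − 0.0878) − 1] = 114.9 / 46.70 = 2.460 mg/L.
Y_obs = Y / (1 + k_d θ_c) = 0.411 / (1 + 0.0878 × 13.3) = 0.411 / 2.168 = 0.1896.
ΔS = 2190 − 2.46 = 2188 mg/L, so the substrate removal rate is 2740 × 2188/1000 = 5994 kg BOD₅/d.
Biomass produced: P_X = Y_obs·Q·ΔS = 0.1896 × 5994 ≈ 1136 kg VSS/d.

P_X ≈ 1140 kg VSS/d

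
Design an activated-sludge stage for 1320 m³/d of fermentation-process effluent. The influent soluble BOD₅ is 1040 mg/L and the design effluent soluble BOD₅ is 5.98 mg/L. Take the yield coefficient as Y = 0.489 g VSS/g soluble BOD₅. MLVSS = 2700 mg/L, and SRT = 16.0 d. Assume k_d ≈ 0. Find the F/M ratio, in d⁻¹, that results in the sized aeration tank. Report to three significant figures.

V·X = Y·Q·ΔS·θ_c gives V = 0.489 × 1320 × (1040 − 5.98) × 16.0 / 2700 = 3955 m³.
F/M = Q·S₀ / (V·X) = 1320 × 1040 / (3955 × 2700) = 0.1286 g soluble BOD₅·(g VSS·d)⁻¹.

F/M ≈ 0.129 d⁻¹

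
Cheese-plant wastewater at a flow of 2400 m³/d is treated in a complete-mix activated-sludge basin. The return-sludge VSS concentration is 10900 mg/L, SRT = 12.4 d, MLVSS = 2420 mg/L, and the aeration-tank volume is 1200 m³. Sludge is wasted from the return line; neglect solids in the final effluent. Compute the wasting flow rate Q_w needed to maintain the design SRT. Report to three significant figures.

Q_w ≈ 21.5 m³/d

Q_w = (V·X)/(θ_c X_r) = 1200 × 2420 / (12.4 × 10900) = 21.49 m³/d.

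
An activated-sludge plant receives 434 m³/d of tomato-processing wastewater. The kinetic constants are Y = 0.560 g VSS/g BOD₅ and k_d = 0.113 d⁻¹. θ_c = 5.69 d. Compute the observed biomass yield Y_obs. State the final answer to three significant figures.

The observed yield is Y_obs = Y/(1 + k_d·θ_c) = 0.560 / (1 + 0.113 × 5.69) = 0.560 / 1.643 = 0.3408 g VSS per g BOD₅ removed.

Y_obs ≈ 0.341 g VSS/g BOD₅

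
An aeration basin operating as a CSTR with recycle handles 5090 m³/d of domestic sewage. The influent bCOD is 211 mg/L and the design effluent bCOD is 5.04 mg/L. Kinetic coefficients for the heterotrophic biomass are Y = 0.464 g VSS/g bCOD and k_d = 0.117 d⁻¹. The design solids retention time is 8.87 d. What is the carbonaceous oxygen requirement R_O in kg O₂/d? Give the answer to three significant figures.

R_O ≈ 709 kg O₂/d

The observed yield is Y_obs = Y/(1 + k_d·θ_c) = 0.464 / (1 + 0.117 × 8.87) = 0.464 / 2.038 = 0.2277 g VSS per g bCOD removed.
Substrate removed = Q·(S₀ − S) = 5090 m³/d × (211 − 5.04) g/m³ = 1.05×10^6 g/d = 1048 kg/d.
P_X = Y_obs·Q·(S₀ − S) = 0.2277 × 1048 = 238.7 kg VSS/d.
Carbonaceous O₂ demand = substrate oxidised − cell-mass equivalent = 1048 − 1.42 × 238.7 = 709.4 kg O₂/d.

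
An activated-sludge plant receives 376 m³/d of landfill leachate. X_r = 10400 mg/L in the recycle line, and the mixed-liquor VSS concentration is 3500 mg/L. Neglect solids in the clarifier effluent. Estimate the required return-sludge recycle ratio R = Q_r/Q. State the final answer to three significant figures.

R ≈ 0.507

R = Q_r/Q = X/(X_r − X) = 3500 / (10400 − 3500) = 0.5072.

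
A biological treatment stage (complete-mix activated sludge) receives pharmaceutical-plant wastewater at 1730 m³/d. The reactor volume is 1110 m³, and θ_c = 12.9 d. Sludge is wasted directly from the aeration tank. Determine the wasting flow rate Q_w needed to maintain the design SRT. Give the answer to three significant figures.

Wasting from the aeration tank: Q_w = V / θ_c = 1110 / 12.9 = 86.05 m³/d.

Q_w ≈ 86.0 m³/d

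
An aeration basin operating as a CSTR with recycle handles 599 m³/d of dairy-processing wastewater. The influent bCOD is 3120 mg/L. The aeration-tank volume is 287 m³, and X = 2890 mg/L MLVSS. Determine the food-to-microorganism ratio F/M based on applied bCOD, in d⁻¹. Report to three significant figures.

F/M ≈ 2.25 d⁻¹

Food-to-microorganism ratio F/M = Q S₀ / (V X) = 599 × 3120 / (287.0 × 2890) = 2.253 d⁻¹.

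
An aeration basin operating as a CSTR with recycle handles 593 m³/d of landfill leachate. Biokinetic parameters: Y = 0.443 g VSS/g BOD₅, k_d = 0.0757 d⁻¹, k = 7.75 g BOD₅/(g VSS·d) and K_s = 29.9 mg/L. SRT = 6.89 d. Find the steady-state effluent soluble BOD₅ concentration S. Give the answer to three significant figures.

S ≈ 2.06 mg/L

Effluent substrate depends only on kinetics and SRT: S = K_s(1 + k_d θ_c) / [θ_c(Yk − k_d) − 1] = 29.9 × (1 + 0.0757 × 6.89) / [6.89 × (0.443 × 7.75 − 0.0757) − 1] = 45.50 / 22.13 = 2.055 mg/L.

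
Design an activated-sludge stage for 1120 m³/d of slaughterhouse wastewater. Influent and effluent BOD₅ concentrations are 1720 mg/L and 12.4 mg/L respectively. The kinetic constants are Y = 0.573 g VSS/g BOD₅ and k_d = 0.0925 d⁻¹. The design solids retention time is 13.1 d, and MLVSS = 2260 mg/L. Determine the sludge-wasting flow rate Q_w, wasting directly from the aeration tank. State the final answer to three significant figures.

Q_w ≈ 219 m³/d

From the SRT design equation V = Y Q (S₀−S) θ_c / [X (1 + k_d θ_c)] = 0.573 × 1120 × (1720 − 12.4) × 13.1 / [2260 × (1 + 0.0925 × 13.1)] = 1.44×10^7 / 4999 = 2872 m³.
With mixed-liquor wasting, θ_c = V/Q_w, so Q_w = V/θ_c = 2872/13.1 = 219.2 m³/d.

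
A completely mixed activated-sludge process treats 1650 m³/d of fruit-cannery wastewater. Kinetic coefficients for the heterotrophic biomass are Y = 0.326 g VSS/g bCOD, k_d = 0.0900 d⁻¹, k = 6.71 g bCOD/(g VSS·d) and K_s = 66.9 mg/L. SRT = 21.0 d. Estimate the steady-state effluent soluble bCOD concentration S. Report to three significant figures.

S ≈ 4.49 mg/L

Effluent substrate depends only on kinetics and SRT: S = K_s(1 + k_d θ_c) / [θ_c(Yk − k_d) − 1] = 66.9 × (1 + 0.0900 × 21.0) / [21.0 × (0.326 × 6.71 − 0.0900) − 1] = 193.3 / 43.05 = 4.491 mg/L.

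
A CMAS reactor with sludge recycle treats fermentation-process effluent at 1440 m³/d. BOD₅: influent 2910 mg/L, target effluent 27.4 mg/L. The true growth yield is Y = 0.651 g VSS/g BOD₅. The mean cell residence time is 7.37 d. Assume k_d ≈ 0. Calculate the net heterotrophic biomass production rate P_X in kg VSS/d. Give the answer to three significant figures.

P_X ≈ 2700 kg VSS/d

With endogenous decay neglected, the observed yield equals the true yield: Y_obs = Y = 0.651 g VSS/g BOD₅.
Mass of BOD₅ removed per day: Q(S₀ − S) = 1440 × 2883 g/m³ = 4151 kg/d.
So the net sludge growth is P_X = 0.6510 × 4151 = 2702 kg VSS/d.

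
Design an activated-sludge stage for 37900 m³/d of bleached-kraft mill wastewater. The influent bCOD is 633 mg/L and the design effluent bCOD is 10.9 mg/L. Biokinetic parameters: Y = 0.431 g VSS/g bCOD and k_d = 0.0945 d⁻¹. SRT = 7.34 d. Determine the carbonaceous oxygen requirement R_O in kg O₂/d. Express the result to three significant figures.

R_O ≈ 15100 kg O₂/d

Correct the yield for decay: Y_obs = Y/(1 + k_d θ_c) = 0.431 / (1 + 0.0945 × 7.34) = 0.431 / 1.694 = 0.2545.
Q·(S₀ − S) = 37900 × (633 − 10.9) × 10⁻³ = 23578 kg/d removed.
Net sludge production P_X = 0.2545 × 23578 = 6000 kg VSS/d.
R_O = Q·(S₀ − S) − 1.42·P_X = 23578 − 1.42 × 6000 = 15057 kg O₂/d.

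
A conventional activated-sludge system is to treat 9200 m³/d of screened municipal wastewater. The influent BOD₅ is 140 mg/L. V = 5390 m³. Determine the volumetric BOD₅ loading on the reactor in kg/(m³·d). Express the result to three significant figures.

L_v ≈ 0.239 kg BOD₅/(m³·d)

L_v = Q S₀ / V = 9200 × 140 × 10⁻³ / 5390 = 0.2390 kg/(m³·d).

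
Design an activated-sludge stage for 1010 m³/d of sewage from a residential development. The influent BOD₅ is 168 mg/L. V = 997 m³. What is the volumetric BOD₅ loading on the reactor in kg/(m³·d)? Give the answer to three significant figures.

Applied BOD₅ load per unit volume = Q·S₀/V = (1010 × 168/1000)/997.0 = 0.1702 kg BOD₅·m⁻³·d⁻¹.

L_v ≈ 0.170 kg BOD₅/(m³·d)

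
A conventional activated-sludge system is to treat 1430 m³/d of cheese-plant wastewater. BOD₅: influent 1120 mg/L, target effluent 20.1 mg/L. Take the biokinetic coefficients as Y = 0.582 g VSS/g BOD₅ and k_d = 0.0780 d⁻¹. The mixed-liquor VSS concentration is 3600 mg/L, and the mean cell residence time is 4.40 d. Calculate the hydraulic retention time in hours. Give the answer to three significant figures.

τ ≈ 14.0 h

Rearranging the biomass balance for a CMAS with decay, V = Y·Q·ΔS·θ_c / [X·(1+k_d θ_c)] = 0.582 × 1430 × (1120 − 20.1) × 4.40 / [3600 × (1 + 0.0780 × 4.40)] = 4.03×10^6 / 4836 = 833.0 m³.
τ = V/Q = 833.0/1430 = 0.5825 d, or 13.98 h.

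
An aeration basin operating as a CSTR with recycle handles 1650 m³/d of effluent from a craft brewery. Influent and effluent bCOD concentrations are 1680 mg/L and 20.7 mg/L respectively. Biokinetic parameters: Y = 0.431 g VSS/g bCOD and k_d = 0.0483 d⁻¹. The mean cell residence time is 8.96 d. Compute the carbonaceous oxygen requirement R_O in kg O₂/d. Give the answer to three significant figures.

Correct the yield for decay: Y_obs = Y/(1 + k_d θ_c) = 0.431 / (1 + 0.0483 × 8.96) = 0.431 / 1.433 = 0.3008.
Q·(S₀ − S) = 1650 × (1680 − 20.7) × 10⁻³ = 2738 kg/d removed.
Net sludge production P_X = 0.3008 × 2738 = 823.6 kg VSS/d.
R_O = Q·(S₀ − S) − 1.42·P_X = 2738 − 1.42 × 823.6 = 1568 kg O₂/d.

R_O ≈ 1570 kg O₂/d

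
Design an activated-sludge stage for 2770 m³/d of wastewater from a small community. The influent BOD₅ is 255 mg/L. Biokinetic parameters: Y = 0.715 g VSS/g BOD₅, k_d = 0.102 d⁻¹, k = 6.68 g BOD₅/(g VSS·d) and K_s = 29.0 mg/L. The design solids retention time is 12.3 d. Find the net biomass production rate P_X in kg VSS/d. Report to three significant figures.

Effluent substrate depends only on kinetics and SRT: S = K_s(1 + k_d θ_c) / [θ_c(Yk − k_d) − 1] = 29.0 × (1 + 0.102 × 12.3) / [12.3 × (0.715 × 6.68 − 0.102) − 1] = 65.38 / 56.49 = 1.157 mg/L.
The observed yield is Y_obs = Y/(1 + k_d·θ_c) = 0.715 / (1 + 0.102 × 12.3) = 0.715 / 2.255 = 0.3171 g VSS per g BOD₅ removed.
Mass of BOD₅ removed per day: Q(S₀ − S) = 2770 × 253.8 g/m³ = 703.1 kg/d.
Net biomass production P_X = Y_obs × Q·(S₀ − S) = 0.3171 × 703.1 = 223.0 kg VSS/d.

P_X ≈ 223 kg VSS/d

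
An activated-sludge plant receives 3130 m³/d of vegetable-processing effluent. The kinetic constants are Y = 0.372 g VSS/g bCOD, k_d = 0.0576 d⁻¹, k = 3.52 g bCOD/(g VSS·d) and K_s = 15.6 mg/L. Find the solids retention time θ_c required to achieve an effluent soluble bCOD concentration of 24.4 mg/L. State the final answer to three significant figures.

Specific growth rate at S = 24.4 mg/L: μ = YkS/(K_s+S) = 0.372·3.52·24.4/(15.6+24.4) = 0.7988 d⁻¹.
Then 1/θ_c = μ − k_d = 0.7988 − 0.0576 = 0.7412 d⁻¹, giving θ_c = 1.349 d.

θ_c ≈ 1.35 d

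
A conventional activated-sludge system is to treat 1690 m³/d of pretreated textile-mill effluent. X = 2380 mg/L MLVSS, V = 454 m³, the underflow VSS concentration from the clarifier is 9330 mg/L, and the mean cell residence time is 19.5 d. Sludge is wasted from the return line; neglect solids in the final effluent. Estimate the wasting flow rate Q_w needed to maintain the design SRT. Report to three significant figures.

Q_w ≈ 5.94 m³/d

Q_w = (V·X)/(θ_c X_r) = 454.0 × 2380 / (19.5 × 9330) = 5.939 m³/d.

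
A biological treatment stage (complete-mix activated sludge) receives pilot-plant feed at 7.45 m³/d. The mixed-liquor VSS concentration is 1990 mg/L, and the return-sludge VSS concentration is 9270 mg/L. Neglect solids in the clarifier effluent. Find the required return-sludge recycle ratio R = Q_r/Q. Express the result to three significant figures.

R = Q_r/Q = X/(X_r − X) = 1990 / (9270 − 1990) = 0.2734.

R ≈ 0.273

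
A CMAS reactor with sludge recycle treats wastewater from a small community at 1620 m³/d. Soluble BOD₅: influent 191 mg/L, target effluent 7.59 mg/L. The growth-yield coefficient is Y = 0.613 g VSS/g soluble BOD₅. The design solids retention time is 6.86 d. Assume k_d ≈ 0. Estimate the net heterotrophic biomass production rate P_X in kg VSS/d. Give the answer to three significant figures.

Since k_d ≈ 0, Y_obs = Y = 0.613 g VSS/g soluble BOD₅.
Mass of soluble BOD₅ removed per day: Q(S₀ − S) = 1620 × 183.4 g/m³ = 297.1 kg/d.
So the net sludge growth is P_X = 0.6130 × 297.1 = 182.1 kg VSS/d.

P_X ≈ 182 kg VSS/d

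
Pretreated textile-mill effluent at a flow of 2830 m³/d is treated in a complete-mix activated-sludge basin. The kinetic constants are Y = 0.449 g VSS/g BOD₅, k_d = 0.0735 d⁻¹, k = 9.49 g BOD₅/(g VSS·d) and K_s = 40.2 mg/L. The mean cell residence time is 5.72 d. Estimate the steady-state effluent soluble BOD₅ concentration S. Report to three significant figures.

S ≈ 2.49 mg/L

For a completely mixed reactor with recycle the Lawrence–McCarty relation gives S = K_s·(1 + k_d·θ_c) / [θ_c·(Y·k − k_d) − 1] = 40.2 × (1 + 0.0735 × 5.72) / [5.72 × (0.449 × 9.49 − 0.0735) − 1] = 57.10 / 22.95 = 2.488 mg/L.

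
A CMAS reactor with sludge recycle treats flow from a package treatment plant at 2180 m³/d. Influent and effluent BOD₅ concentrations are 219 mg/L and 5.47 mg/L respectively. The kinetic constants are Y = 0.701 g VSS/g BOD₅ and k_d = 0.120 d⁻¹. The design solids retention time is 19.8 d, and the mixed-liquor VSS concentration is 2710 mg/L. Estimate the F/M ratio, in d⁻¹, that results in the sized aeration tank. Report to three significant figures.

Steady-state biomass mass balance: V·X·(1 + k_d·θ_c) = Y·Q·(S₀ − S)·θ_c, so V = 0.701 × 2180 × (219 − 5.47) × 19.8 / [2710 × (1 + 0.120 × 19.8)] = 6.46×10^6 / 9149 = 706.2 m³.
F/M = applied load / biomass = Q·S₀/(V·X) = 2180 × 219 / (706.2 × 2710) = 0.2495 d⁻¹.

F/M ≈ 0.249 d⁻¹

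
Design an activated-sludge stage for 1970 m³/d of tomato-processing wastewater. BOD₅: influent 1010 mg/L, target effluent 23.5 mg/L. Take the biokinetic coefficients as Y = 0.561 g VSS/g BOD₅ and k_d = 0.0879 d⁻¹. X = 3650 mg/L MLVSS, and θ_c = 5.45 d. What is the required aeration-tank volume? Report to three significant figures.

Steady-state biomass mass balance: V·X·(1 + k_d·θ_c) = Y·Q·(S₀ − S)·θ_c, so V = 0.561 × 1970 × (1010 − 23.5) × 5.45 / [3650 × (1 + 0.0879 × 5.45)] = 5.94×10^6 / 5399 = 1101 m³.

V ≈ 1100 m³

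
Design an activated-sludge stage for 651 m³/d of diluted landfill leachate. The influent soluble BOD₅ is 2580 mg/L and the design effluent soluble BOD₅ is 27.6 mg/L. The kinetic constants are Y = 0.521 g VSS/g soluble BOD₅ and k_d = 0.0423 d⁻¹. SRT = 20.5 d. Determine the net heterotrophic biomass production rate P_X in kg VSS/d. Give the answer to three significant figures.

P_X ≈ 464 kg VSS/d

The observed yield is Y_obs = Y/(1 + k_d·θ_c) = 0.521 / (1 + 0.0423 × 20.5) = 0.521 / 1.867 = 0.2790 g VSS per g soluble BOD₅ removed.
Substrate removed = Q·(S₀ − S) = 651 m³/d × (2580 − 27.6) g/m³ = 1.66×10^6 g/d = 1662 kg/d.
Net biomass production P_X = Y_obs × Q·(S₀ − S) = 0.2790 × 1662 = 463.6 kg VSS/d.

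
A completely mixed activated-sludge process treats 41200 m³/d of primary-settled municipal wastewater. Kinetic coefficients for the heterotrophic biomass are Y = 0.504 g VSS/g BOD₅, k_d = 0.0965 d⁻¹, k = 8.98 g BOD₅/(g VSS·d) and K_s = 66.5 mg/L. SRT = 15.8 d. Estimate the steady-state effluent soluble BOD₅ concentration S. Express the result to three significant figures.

Effluent substrate depends only on kinetics and SRT: S = K_s(1 + k_d θ_c) / [θ_c(Yk − k_d) − 1] = 66.5 × (1 + 0.0965 × 15.8) / [15.8 × (0.504 × 8.98 − 0.0965) − 1] = 167.9 / 68.98 = 2.434 mg/L.

S ≈ 2.43 mg/L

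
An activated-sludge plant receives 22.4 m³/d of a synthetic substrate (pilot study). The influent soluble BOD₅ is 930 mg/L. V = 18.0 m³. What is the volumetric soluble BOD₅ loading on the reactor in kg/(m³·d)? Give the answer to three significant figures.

L_v = Q S₀ / V = 22.4 × 930 × 10⁻³ / 18.00 = 1.157 kg/(m³·d).

L_v ≈ 1.16 kg soluble BOD₅/(m³·d)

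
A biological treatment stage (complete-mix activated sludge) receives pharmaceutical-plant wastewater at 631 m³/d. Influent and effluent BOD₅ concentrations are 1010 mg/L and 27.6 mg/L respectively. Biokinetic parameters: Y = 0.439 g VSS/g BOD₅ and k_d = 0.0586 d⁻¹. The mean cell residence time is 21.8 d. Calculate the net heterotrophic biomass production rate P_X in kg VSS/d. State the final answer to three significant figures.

P_X ≈ 119 kg VSS/d

Y_obs = Y / (1 + k_d θ_c) = 0.439 / (1 + 0.0586 × 21.8) = 0.439 / 2.277 = 0.1928.
Substrate removed = Q·(S₀ − S) = 631 m³/d × (1010 − 27.6) g/m³ = 6.2×10^5 g/d = 619.9 kg/d.
Net biomass production P_X = Y_obs × Q·(S₀ − S) = 0.1928 × 619.9 = 119.5 kg VSS/d.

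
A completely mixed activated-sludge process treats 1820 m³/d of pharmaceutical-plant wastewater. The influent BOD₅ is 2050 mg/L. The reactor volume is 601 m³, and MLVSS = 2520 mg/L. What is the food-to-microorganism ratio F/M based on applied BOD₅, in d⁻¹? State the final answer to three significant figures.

F/M ≈ 2.46 d⁻¹

F/M = Q·S₀ / (V·X) = 1820 × 2050 / (601.0 × 2520) = 2.463 g BOD₅·(g VSS·d)⁻¹.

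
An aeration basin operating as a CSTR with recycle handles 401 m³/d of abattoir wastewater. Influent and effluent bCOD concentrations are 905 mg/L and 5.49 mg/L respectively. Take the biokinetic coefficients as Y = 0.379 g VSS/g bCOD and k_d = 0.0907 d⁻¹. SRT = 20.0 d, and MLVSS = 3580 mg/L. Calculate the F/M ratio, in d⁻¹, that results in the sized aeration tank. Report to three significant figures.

F/M ≈ 0.374 d⁻¹

Steady-state biomass mass balance: V·X·(1 + k_d·θ_c) = Y·Q·(S₀ − S)·θ_c, so V = 0.379 × 401 × (905 − 5.49) × 20.0 / [3580 × (1 + 0.0907 × 20.0)] = 2.73×10^6 / 10074 = 271.4 m³.
F/M = Q·S₀ / (V·X) = 401 × 905 / (271.4 × 3580) = 0.3735 g bCOD·(g VSS·d)⁻¹.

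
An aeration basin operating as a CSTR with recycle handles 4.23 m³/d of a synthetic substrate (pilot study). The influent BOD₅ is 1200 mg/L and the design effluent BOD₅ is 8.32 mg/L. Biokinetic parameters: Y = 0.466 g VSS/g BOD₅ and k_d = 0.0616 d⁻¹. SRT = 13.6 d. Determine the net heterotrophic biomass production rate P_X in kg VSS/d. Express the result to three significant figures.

P_X ≈ 1.28 kg VSS/d

Correct the yield for decay: Y_obs = Y/(1 + k_d θ_c) = 0.466 / (1 + 0.0616 × 13.6) = 0.466 / 1.838 = 0.2536.
Q·(S₀ − S) = 4.23 × (1200 − 8.32) × 10⁻³ = 5.041 kg/d removed.
Biomass produced: P_X = Y_obs·Q·ΔS = 0.2536 × 5.041 ≈ 1.278 kg VSS/d.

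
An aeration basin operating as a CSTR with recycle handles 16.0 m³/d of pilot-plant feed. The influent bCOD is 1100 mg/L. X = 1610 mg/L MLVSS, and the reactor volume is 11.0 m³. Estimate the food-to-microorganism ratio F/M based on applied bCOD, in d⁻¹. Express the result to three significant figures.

F/M = Q·S₀ / (V·X) = 16.0 × 1100 / (11.00 × 1610) = 0.9938 g bCOD·(g VSS·d)⁻¹.

F/M ≈ 0.994 d⁻¹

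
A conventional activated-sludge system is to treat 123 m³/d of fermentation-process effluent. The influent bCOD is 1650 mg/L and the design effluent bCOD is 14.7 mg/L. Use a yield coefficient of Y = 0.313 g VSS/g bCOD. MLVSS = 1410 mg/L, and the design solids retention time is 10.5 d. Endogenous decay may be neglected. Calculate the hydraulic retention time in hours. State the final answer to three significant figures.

τ ≈ 91.5 h

Biomass mass balance (decay neglected): V·X = Y·Q·(S₀ − S)·θ_c, so V = 0.313 × 123 × (1650 − 14.7) × 10.5 / 1410 = 468.8 m³.
HRT = V/Q = 468.8 m³ / 123 m³·d⁻¹ = 3.812 d × 24 = 91.48 h.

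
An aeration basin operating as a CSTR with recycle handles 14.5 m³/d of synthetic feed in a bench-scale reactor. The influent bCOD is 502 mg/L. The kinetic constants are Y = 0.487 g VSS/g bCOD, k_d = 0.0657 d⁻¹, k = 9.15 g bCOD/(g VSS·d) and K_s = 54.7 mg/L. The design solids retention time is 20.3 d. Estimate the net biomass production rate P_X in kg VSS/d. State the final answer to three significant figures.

Effluent substrate depends only on kinetics and SRT: S = K_s(1 + k_d θ_c) / [θ_c(Yk − k_d) − 1] = 54.7 × (1 + 0.0657 × 20.3) / [20.3 × (0.487 × 9.15 − 0.0657) − 1] = 127.7 / 88.12 = 1.449 mg/L.
Observed yield with endogenous decay: Y_obs = Y / (1 + k_d·θ_c) = 0.487 / (1 + 0.0657 × 20.3) = 0.487 / 2.334 = 0.2087 g VSS/g bCOD.
Mass of bCOD removed per day: Q(S₀ − S) = 14.5 × 500.6 g/m³ = 7.258 kg/d.
So the net sludge growth is P_X = 0.2087 × 7.258 = 1.515 kg VSS/d.

P_X ≈ 1.51 kg VSS/d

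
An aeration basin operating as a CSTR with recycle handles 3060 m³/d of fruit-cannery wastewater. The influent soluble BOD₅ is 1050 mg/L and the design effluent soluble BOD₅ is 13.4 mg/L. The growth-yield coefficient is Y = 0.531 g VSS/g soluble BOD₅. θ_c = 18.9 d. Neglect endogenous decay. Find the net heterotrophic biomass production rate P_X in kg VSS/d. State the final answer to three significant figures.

P_X ≈ 1680 kg VSS/d

Since k_d ≈ 0, Y_obs = Y = 0.531 g VSS/g soluble BOD₅.
Substrate removed = Q·(S₀ − S) = 3060 m³/d × (1050 − 13.4) g/m³ = 3.17×10^6 g/d = 3172 kg/d.
Biomass produced: P_X = Y_obs·Q·ΔS = 0.5310 × 3172 ≈ 1684 kg VSS/d.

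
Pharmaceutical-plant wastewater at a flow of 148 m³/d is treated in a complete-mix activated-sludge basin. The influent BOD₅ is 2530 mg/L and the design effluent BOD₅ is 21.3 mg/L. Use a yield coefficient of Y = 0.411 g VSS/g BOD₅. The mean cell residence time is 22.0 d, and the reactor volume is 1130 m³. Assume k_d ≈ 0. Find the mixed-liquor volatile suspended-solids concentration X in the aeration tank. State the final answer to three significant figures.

X ≈ 2970 mg/L

X = Y·Q·ΔS·θ_c / V = 0.411 × 148 × (2530 − 21.3) × 22.0 / 1130 = 2971 mg/L.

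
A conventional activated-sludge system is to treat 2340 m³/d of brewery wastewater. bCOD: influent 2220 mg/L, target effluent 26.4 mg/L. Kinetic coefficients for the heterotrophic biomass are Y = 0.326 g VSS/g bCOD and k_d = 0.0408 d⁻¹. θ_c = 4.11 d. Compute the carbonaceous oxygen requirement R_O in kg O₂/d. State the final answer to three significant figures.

R_O ≈ 3100 kg O₂/d

Observed yield with endogenous decay: Y_obs = Y / (1 + k_d·θ_c) = 0.326 / (1 + 0.0408 × 4.11) = 0.326 / 1.168 = 0.2792 g VSS/g bCOD.
ΔS = 2220 − 26.4 = 2194 mg/L, so the substrate removal rate is 2340 × 2194/1000 = 5133 kg bCOD/d.
Net sludge production P_X = 0.2792 × 5133 = 1433 kg VSS/d.
R_O = Q·(S₀ − S) − 1.42·P_X = 5133 − 1.42 × 1433 = 3098 kg O₂/d.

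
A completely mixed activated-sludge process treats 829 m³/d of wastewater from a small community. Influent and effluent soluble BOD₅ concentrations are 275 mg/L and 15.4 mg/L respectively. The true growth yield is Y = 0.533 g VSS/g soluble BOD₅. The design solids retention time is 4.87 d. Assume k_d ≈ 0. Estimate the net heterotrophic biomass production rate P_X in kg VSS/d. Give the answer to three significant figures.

P_X ≈ 115 kg VSS/d

With endogenous decay neglected, the observed yield equals the true yield: Y_obs = Y = 0.533 g VSS/g soluble BOD₅.
Substrate removed = Q·(S₀ − S) = 829 m³/d × (275 − 15.4) g/m³ = 2.15×10^5 g/d = 215.2 kg/d.
Biomass produced: P_X = Y_obs·Q·ΔS = 0.5330 × 215.2 ≈ 114.7 kg VSS/d.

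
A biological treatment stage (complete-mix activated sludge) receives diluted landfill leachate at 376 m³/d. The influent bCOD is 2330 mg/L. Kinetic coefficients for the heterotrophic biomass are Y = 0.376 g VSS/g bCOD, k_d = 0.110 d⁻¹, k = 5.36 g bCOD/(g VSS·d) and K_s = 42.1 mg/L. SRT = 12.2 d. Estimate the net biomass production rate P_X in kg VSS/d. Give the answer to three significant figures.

P_X ≈ 140 kg VSS/d

From the Monod/SRT balance for a CMAS, S = K_s·(1+k_d θ_c)/[θ_c·(Y k − k_d) − 1] = 42.1 × (1 + 0.110 × 12.2) / [12.2 × (0.376 × 5.36 − 0.110) − 1] = 98.60 / 22.25 = 4.432 mg/L.
Y_obs = Y / (1 + k_d θ_c) = 0.376 / (1 + 0.110 × 12.2) = 0.376 / 2.342 = 0.1605.
Substrate removed = Q·(S₀ − S) = 376 m³/d × (2330 − 4.43) g/m³ = 8.74×10^5 g/d = 874.4 kg/d.
P_X = Y_obs · Q(S₀ − S) = 0.1605 × 874.4 = 140.4 kg VSS/d.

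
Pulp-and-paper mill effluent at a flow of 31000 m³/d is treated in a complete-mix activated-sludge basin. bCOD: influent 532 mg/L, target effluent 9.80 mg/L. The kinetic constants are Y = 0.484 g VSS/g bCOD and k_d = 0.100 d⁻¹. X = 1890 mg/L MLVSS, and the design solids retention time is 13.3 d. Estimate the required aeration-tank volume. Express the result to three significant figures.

From the SRT design equation V = Y Q (S₀−S) θ_c / [X (1 + k_d θ_c)] = 0.484 × 31000 × (532 − 9.80) × 13.3 / [1890 × (1 + 0.100 × 13.3)] = 1.04×10^8 / 4404 = 23663 m³.

V ≈ 23700 m³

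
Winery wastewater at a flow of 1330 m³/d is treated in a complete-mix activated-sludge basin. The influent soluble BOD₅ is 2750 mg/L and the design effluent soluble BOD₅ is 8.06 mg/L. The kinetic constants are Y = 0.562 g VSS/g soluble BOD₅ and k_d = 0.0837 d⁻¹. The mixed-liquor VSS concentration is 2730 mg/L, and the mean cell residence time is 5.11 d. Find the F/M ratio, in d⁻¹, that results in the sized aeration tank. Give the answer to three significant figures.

Steady-state biomass mass balance: V·X·(1 + k_d·θ_c) = Y·Q·(S₀ − S)·θ_c, so V = 0.562 × 1330 × (2750 − 8.06) × 5.11 / [2730 × (1 + 0.0837 × 5.11)] = 1.05×10^7 / 3898 = 2687 m³.
F/M = Q·S₀ / (V·X) = 1330 × 2750 / (2687 × 2730) = 0.4986 g soluble BOD₅·(g VSS·d)⁻¹.

F/M ≈ 0.499 d⁻¹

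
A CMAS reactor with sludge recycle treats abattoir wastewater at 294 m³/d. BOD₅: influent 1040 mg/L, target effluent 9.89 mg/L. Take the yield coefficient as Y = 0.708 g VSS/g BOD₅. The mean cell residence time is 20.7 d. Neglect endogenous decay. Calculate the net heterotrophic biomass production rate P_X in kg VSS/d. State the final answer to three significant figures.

P_X ≈ 214 kg VSS/d

Since k_d ≈ 0, Y_obs = Y = 0.708 g VSS/g BOD₅.
Substrate removed = Q·(S₀ − S) = 294 m³/d × (1040 − 9.89) g/m³ = 3.03×10^5 g/d = 302.9 kg/d.
So the net sludge growth is P_X = 0.7080 × 302.9 = 214.4 kg VSS/d.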